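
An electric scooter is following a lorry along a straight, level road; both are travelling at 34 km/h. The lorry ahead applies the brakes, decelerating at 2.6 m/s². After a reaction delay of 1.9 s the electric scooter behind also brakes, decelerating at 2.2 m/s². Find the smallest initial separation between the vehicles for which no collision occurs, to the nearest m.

34 km/h ÷ 3.6 = 9.4444 m/s.
Leader travels v²/(2a_L) = 89.197 / 5.200 = 17.153 m before stopping.
Follower covers v·t_r = 9.4444 × 1.9 = 17.944 m while reacting, then v²/(2a_F) = 89.197 / 4.400 = 20.272 m while braking, for a total of 17.944 + 20.272 = 38.216 m.
Since a_F ≤ a_L and the follower starts braking later, the follower is never slower than the leader, so the closest approach is when both have stopped.
Minimum gap = 38.216 − 17.153 = 21.063 m.

Minimum gap ≈ 21 m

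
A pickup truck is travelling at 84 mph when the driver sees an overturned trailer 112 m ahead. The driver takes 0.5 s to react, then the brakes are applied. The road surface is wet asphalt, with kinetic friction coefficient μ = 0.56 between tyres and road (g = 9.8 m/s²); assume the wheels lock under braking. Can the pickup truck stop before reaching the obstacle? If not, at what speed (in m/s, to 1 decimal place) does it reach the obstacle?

No — it strikes the obstacle at 19.7 m/s

84 mph × 0.44704 = 37.5514 m/s.
a = μg = 0.56 × 9.8 = 5.488 m/s².
Reaction distance = 37.5514 × 0.5 = 18.776 m.
Braking distance needed to stop: v²/(2a) = 1410.108 / 10.976 = 128.472 m, so total needed = 18.776 + 128.472 = 147.248 m > 112 m — it cannot stop.
Distance remaining when braking begins: 112 − 18.776 = 93.224 m.
v² = v₀² − 2a·d = 1410.108 − 2 × 5.488 × 93.224 = 386.881 m²/s².
v = √386.881 = 19.669 m/s.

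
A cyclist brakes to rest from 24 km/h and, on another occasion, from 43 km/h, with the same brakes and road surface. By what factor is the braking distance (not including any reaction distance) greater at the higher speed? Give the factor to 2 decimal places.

Factor ≈ 3.21

Braking distance d = v²/(2a), so with a fixed, d ∝ v².
Factor = (43/24)² = 1.7917² = 3.2102.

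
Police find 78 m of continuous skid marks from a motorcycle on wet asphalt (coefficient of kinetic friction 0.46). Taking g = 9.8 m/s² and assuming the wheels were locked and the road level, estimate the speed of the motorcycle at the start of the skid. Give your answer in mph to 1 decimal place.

Deceleration a = μg = 0.46 × 9.8 = 4.508 m/s².
v = √(2a·d) = √(2 × 4.508 × 78) = √703.248 = 26.5188 m/s.
= 26.5188 ÷ 0.44704 = 59.321 mph.

Initial speed ≈ 59.3 mph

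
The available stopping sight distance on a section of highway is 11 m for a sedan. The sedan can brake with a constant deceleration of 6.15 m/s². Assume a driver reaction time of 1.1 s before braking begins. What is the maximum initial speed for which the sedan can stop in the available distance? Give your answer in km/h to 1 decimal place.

Stopping distance: v·t_r + v²/(2a) = 11 with t_r = 1.1 s and a = 6.150 m/s².
So v² + 13.530 v − 135.30 = 0.
Positive root: v = −a·t_r + √((a·t_r)² + 2a·d) = −6.765 + √(45.765 + 135.30) = 6.6910 m/s.
6.6910 m/s × 3.6 = 24.088 km/h.

Maximum speed ≈ 24.1 km/h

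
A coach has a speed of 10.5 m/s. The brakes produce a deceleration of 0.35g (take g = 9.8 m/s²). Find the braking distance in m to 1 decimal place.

a = 0.35 × 9.8 = 3.430 m/s².
Braking distance = v²/(2a) = 10.5000² / (2 × 3.430) = 110.250 / 6.860 = 16.071 m.

Braking distance ≈ 16.1 m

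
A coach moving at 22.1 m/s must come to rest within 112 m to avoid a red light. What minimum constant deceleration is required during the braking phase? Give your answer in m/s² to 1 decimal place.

Required deceleration ≈ 2.2 m/s²

v² = 2a·d ⇒ a = v²/(2d) = 22.1000² / (2 × 112.000) = 488.410 / 224.000 = 2.1804 m/s².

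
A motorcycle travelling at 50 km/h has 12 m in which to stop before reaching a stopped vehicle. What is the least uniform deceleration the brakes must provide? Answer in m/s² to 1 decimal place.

50 km/h ÷ 3.6 = 13.8889 m/s.
v² = 2a·d ⇒ a = v²/(2d) = 13.8889² / (2 × 12.000) = 192.902 / 24.000 = 8.0376 m/s².

Required deceleration ≈ 8.0 m/s²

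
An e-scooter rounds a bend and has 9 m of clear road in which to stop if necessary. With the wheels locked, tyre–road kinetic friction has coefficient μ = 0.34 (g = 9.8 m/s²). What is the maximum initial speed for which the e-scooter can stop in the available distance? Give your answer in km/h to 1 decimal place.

Maximum speed ≈ 27.9 km/h

a = μg = 0.34 × 9.8 = 3.332 m/s².
v²/(2a) = d ⇒ v = √(2 × 3.332 × 9) = √59.98 = 7.7447 m/s.
7.7447 m/s × 3.6 = 27.881 km/h.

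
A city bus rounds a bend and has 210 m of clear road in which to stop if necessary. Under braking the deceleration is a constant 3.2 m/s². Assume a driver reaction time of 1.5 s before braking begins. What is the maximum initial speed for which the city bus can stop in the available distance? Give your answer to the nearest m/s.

Stopping distance: v·t_r + v²/(2a) = 210 with t_r = 1.5 s and a = 3.200 m/s².
So v² + 9.600 v − 1344.00 = 0.
Positive root: v = −a·t_r + √((a·t_r)² + 2a·d) = −4.800 + √(23.040 + 1344.00) = 32.1735 m/s.

Maximum speed ≈ 32 m/s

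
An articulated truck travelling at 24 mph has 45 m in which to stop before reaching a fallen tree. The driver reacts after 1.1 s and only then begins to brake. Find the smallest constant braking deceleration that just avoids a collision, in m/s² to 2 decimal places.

Required deceleration ≈ 1.73 m/s²

24 mph × 0.44704 = 10.7290 m/s.
Distance covered during reaction = 10.7290 × 1.1 = 11.802 m.
Distance available for braking: 45 − 11.802 = 33.198 m.
v² = 2a·d ⇒ a = v²/(2d) = 10.7290² / (2 × 33.198) = 115.111 / 66.396 = 1.7337 m/s².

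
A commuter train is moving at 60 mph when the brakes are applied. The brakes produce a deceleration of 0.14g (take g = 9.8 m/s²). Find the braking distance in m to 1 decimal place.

60 mph × 0.44704 = 26.8224 m/s.
a = 0.14 × 9.8 = 1.372 m/s².
Braking distance = v²/(2a) = 26.8224² / (2 × 1.372) = 719.441 / 2.744 = 262.187 m.

Braking distance ≈ 262.2 m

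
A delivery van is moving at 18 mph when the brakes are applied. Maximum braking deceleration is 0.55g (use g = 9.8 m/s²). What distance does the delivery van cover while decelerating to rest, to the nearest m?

Braking distance ≈ 6 m

18 mph × 0.44704 = 8.0467 m/s.
a = 0.55 × 9.8 = 5.390 m/s².
Braking distance = v²/(2a) = 8.0467² / (2 × 5.390) = 64.749 / 10.780 = 6.006 m.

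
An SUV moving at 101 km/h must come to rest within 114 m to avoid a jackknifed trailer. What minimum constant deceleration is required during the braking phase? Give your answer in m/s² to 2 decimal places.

101 km/h ÷ 3.6 = 28.0556 m/s.
v² = 2a·d ⇒ a = v²/(2d) = 28.0556² / (2 × 114.000) = 787.117 / 228.000 = 3.4523 m/s².

Required deceleration ≈ 3.45 m/s²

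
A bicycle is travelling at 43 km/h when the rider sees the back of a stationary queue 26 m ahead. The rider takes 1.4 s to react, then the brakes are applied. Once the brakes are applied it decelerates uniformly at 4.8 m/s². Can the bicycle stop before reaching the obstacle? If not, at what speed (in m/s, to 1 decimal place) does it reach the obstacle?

43 km/h ÷ 3.6 = 11.9444 m/s.
Reaction distance = 11.9444 × 1.4 = 16.722 m.
Braking distance needed to stop: v²/(2a) = 142.669 / 9.600 = 14.861 m, so total needed = 16.722 + 14.861 = 31.583 m > 26 m — it cannot stop.
Distance remaining when braking begins: 26 − 16.722 = 9.278 m.
v² = v₀² − 2a·d = 142.669 − 2 × 4.800 × 9.278 = 53.600 m²/s².
v = √53.600 = 7.321 m/s.

No — it strikes the obstacle at 7.3 m/s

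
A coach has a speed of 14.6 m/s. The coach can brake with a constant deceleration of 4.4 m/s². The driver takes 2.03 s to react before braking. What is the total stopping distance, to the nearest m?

Reaction distance = v·t_r = 14.6000 × 2.03 = 29.638 m.
Braking distance = v²/(2a) = 14.6000² / (2 × 4.400) = 213.160 / 8.800 = 24.223 m.
Total = 29.638 + 24.223 = 53.861 m.

Total stopping distance ≈ 54 m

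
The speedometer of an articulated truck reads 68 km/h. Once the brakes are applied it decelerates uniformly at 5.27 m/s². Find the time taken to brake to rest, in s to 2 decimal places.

Braking time ≈ 3.58 s

68 km/h ÷ 3.6 = 18.8889 m/s.
Braking time = v/a = 18.8889 / 5.270 = 3.584 s.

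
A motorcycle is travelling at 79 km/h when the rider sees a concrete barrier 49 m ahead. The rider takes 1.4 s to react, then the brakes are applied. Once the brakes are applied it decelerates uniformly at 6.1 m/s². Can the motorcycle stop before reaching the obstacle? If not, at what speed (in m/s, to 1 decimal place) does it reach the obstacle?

No — it strikes the obstacle at 16.1 m/s

79 km/h ÷ 3.6 = 21.9444 m/s.
Reaction distance = 21.9444 × 1.4 = 30.722 m.
Braking distance needed to stop: v²/(2a) = 481.557 / 12.200 = 39.472 m, so total needed = 30.722 + 39.472 = 70.194 m > 49 m — it cannot stop.
Distance remaining when braking begins: 49 − 30.722 = 18.278 m.
v² = v₀² − 2a·d = 481.557 − 2 × 6.100 × 18.278 = 258.565 m²/s².
v = √258.565 = 16.080 m/s.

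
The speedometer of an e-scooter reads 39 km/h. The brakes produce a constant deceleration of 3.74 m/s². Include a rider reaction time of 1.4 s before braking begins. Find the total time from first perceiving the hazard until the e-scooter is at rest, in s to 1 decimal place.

39 km/h ÷ 3.6 = 10.8333 m/s.
Braking time = v/a = 10.8333 / 3.740 = 2.897 s.
Total = 1.4 + 2.897 = 4.297 s.

Total time ≈ 4.3 s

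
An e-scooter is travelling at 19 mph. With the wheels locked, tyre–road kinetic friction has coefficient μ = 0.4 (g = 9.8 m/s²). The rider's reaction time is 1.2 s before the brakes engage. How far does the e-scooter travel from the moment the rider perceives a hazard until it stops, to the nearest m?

Total stopping distance ≈ 19 m

19 mph × 0.44704 = 8.4938 m/s.
a = μg = 0.4 × 9.8 = 3.920 m/s².
Reaction distance = v·t_r = 8.4938 × 1.2 = 10.193 m.
Braking distance = v²/(2a) = 8.4938² / (2 × 3.920) = 72.145 / 7.840 = 9.202 m.
Total = 10.193 + 9.202 = 19.395 m.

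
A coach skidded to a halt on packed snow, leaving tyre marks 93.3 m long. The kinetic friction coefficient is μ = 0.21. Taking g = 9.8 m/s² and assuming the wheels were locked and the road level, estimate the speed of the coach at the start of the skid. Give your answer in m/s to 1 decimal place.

Deceleration a = μg = 0.21 × 9.8 = 2.058 m/s².
v = √(2a·d) = √(2 × 2.058 × 93.3) = √384.023 = 19.5965 m/s.

Initial speed ≈ 19.6 m/s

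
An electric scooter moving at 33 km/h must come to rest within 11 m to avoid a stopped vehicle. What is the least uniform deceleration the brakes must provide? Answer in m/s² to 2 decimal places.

33 km/h ÷ 3.6 = 9.1667 m/s.
v² = 2a·d ⇒ a = v²/(2d) = 9.1667² / (2 × 11.000) = 84.028 / 22.000 = 3.8195 m/s².

Required deceleration ≈ 3.82 m/s²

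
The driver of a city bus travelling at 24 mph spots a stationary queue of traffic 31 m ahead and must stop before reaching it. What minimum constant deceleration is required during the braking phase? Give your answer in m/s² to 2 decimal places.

24 mph × 0.44704 = 10.7290 m/s.
v² = 2a·d ⇒ a = v²/(2d) = 10.7290² / (2 × 31.000) = 115.111 / 62.000 = 1.8566 m/s².

Required deceleration ≈ 1.86 m/s²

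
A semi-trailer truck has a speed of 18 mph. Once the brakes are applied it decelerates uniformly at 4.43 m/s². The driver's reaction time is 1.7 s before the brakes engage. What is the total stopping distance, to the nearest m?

18 mph × 0.44704 = 8.0467 m/s.
Reaction distance = v·t_r = 8.0467 × 1.7 = 13.679 m.
Braking distance = v²/(2a) = 8.0467² / (2 × 4.430) = 64.749 / 8.860 = 7.308 m.
Total = 13.679 + 7.308 = 20.987 m.

Total stopping distance ≈ 21 m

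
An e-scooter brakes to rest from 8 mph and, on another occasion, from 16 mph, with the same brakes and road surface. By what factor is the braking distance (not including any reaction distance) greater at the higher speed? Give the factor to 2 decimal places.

Factor ≈ 4.00

Braking distance d = v²/(2a), so with a fixed, d ∝ v².
Factor = (16/8)² = 2.0000² = 4.0000.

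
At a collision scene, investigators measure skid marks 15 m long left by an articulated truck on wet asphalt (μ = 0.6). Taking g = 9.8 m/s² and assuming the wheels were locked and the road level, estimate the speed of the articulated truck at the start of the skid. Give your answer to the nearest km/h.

Initial speed ≈ 48 km/h

Deceleration a = μg = 0.6 × 9.8 = 5.880 m/s².
v = √(2a·d) = √(2 × 5.880 × 15) = √176.400 = 13.2816 m/s.
= 13.2816 × 3.6 = 47.814 km/h.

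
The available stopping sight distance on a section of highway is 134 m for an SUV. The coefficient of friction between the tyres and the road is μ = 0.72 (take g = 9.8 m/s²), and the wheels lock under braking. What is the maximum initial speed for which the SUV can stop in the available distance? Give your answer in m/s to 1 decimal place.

Maximum speed ≈ 43.5 m/s

a = μg = 0.72 × 9.8 = 7.056 m/s².
v²/(2a) = d ⇒ v = √(2 × 7.056 × 134) = √1891.01 = 43.4857 m/s.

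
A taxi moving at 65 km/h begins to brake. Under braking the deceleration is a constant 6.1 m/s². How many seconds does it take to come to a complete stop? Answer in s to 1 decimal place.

Braking time ≈ 3.0 s

65 km/h ÷ 3.6 = 18.0556 m/s.
Braking time = v/a = 18.0556 / 6.100 = 2.960 s.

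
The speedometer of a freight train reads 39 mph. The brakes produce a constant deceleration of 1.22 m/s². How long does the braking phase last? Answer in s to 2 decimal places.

39 mph × 0.44704 = 17.4346 m/s.
Braking time = v/a = 17.4346 / 1.220 = 14.291 s.

Braking time ≈ 14.29 s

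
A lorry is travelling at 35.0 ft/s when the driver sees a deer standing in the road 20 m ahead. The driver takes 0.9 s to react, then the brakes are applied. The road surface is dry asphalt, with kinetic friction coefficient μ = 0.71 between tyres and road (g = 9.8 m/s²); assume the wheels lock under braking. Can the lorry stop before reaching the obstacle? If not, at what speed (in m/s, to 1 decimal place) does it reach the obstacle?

35 ft/s × 0.3048 = 10.6680 m/s.
a = μg = 0.71 × 9.8 = 6.958 m/s².
Reaction distance = 10.6680 × 0.9 = 9.601 m.
Braking distance = v²/(2a) = 113.806 / 13.916 = 8.178 m.
Total stopping distance = 9.601 + 8.178 = 17.779 m, vs 20 m available — it stops with 20 − 17.779 = 2.221 m to spare.

Yes — it stops about 2.2 m short of the obstacle, so it never reaches it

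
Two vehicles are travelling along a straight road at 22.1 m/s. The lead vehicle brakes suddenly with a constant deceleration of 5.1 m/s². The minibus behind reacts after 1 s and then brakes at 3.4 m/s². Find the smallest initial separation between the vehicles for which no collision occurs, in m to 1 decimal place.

Leader travels v²/(2a_L) = 488.410 / 10.200 = 47.883 m before stopping.
Follower covers v·t_r = 22.1000 × 1 = 22.100 m while reacting, then v²/(2a_F) = 488.410 / 6.800 = 71.825 m while braking, for a total of 22.100 + 71.825 = 93.925 m.
Since a_F ≤ a_L and the follower starts braking later, the follower is never slower than the leader, so the closest approach is when both have stopped.
Minimum gap = 93.925 − 47.883 = 46.042 m.

Minimum gap ≈ 46.0 m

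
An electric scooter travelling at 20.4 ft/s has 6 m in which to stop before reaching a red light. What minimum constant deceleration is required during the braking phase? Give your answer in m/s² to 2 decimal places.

Required deceleration ≈ 3.22 m/s²

20.4 ft/s × 0.3048 = 6.2179 m/s.
v² = 2a·d ⇒ a = v²/(2d) = 6.2179² / (2 × 6.000) = 38.662 / 12.000 = 3.2218 m/s².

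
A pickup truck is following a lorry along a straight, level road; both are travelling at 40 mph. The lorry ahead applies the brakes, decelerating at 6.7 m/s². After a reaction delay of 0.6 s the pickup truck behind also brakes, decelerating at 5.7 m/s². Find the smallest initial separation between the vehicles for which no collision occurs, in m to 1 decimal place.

40 mph × 0.44704 = 17.8816 m/s.
Leader travels v²/(2a_L) = 319.752 / 13.400 = 23.862 m before stopping.
Follower covers v·t_r = 17.8816 × 0.6 = 10.729 m while reacting, then v²/(2a_F) = 319.752 / 11.400 = 28.048 m while braking, for a total of 10.729 + 28.048 = 38.777 m.
Since a_F ≤ a_L and the follower starts braking later, the follower is never slower than the leader, so the closest approach is when both have stopped.
Minimum gap = 38.777 − 23.862 = 14.915 m.

Minimum gap ≈ 14.9 m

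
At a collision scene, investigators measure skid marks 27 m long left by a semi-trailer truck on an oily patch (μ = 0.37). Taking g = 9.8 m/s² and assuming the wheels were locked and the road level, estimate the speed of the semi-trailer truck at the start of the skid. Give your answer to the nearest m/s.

Initial speed ≈ 14 m/s

Deceleration a = μg = 0.37 × 9.8 = 3.626 m/s².
v = √(2a·d) = √(2 × 3.626 × 27) = √195.804 = 13.9930 m/s.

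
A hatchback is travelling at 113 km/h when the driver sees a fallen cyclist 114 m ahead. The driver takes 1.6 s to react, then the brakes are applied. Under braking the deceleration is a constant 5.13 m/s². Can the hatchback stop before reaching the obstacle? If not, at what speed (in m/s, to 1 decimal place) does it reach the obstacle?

113 km/h ÷ 3.6 = 31.3889 m/s.
Reaction distance = 31.3889 × 1.6 = 50.222 m.
Braking distance needed to stop: v²/(2a) = 985.263 / 10.260 = 96.030 m, so total needed = 50.222 + 96.030 = 146.252 m > 114 m — it cannot stop.
Distance remaining when braking begins: 114 − 50.222 = 63.778 m.
v² = v₀² − 2a·d = 985.263 − 2 × 5.130 × 63.778 = 330.901 m²/s².
v = √330.901 = 18.191 m/s.

No — it strikes the obstacle at 18.2 m/s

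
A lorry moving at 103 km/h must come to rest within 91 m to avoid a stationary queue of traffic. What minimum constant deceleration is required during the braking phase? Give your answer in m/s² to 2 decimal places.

Required deceleration ≈ 4.50 m/s²

103 km/h ÷ 3.6 = 28.6111 m/s.
v² = 2a·d ⇒ a = v²/(2d) = 28.6111² / (2 × 91.000) = 818.595 / 182.000 = 4.4978 m/s².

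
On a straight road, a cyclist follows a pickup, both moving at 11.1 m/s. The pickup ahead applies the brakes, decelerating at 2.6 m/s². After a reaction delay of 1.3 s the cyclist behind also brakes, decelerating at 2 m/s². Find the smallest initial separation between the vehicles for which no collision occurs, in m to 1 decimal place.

Minimum gap ≈ 21.5 m

Leader travels v²/(2a_L) = 123.210 / 5.200 = 23.694 m before stopping.
Follower covers v·t_r = 11.1000 × 1.3 = 14.430 m while reacting, then v²/(2a_F) = 123.210 / 4.000 = 30.802 m while braking, for a total of 14.430 + 30.802 = 45.232 m.
Since a_F ≤ a_L and the follower starts braking later, the follower is never slower than the leader, so the closest approach is when both have stopped.
Minimum gap = 45.232 − 23.694 = 21.538 m.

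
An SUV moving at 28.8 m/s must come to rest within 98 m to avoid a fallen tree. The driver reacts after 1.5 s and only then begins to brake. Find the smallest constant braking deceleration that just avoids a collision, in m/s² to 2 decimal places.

Distance covered during reaction = 28.8000 × 1.5 = 43.200 m.
Distance available for braking: 98 − 43.200 = 54.800 m.
v² = 2a·d ⇒ a = v²/(2d) = 28.8000² / (2 × 54.800) = 829.440 / 109.600 = 7.5679 m/s².

Required deceleration ≈ 7.57 m/s²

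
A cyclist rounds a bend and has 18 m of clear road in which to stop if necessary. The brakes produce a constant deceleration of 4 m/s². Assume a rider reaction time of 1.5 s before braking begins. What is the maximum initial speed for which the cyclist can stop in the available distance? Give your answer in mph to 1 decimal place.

Stopping distance: v·t_r + v²/(2a) = 18 with t_r = 1.5 s and a = 4.000 m/s².
So v² + 12.000 v − 144.00 = 0.
Positive root: v = −a·t_r + √((a·t_r)² + 2a·d) = −6.000 + √(36.000 + 144.00) = 7.4164 m/s.
7.4164 m/s ÷ 0.44704 = 16.590 mph.

Maximum speed ≈ 16.6 mph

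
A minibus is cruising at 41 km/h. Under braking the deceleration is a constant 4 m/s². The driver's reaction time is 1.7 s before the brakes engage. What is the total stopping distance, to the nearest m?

Total stopping distance ≈ 36 m

41 km/h ÷ 3.6 = 11.3889 m/s.
Reaction distance = v·t_r = 11.3889 × 1.7 = 19.361 m.
Braking distance = v²/(2a) = 11.3889² / (2 × 4.000) = 129.707 / 8.000 = 16.213 m.
Total = 19.361 + 16.213 = 35.574 m.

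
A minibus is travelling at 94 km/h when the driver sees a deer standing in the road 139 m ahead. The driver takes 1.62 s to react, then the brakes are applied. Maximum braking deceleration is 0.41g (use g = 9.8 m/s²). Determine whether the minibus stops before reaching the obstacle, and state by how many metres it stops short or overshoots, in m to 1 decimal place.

Yes — it stops 11.9 m short of the obstacle

94 km/h ÷ 3.6 = 26.1111 m/s.
a = 0.41 × 9.8 = 4.018 m/s².
Reaction distance = 26.1111 × 1.62 = 42.300 m.
Braking distance = v²/(2a) = 681.790 / 8.036 = 84.842 m.
Total stopping distance = 42.300 + 84.842 = 127.142 m, vs 139 m available — it stops with 139 − 127.142 = 11.858 m to spare.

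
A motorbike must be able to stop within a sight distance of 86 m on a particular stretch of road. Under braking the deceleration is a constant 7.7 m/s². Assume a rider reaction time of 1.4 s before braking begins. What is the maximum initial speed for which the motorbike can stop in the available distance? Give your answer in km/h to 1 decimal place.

Stopping distance: v·t_r + v²/(2a) = 86 with t_r = 1.4 s and a = 7.700 m/s².
So v² + 21.560 v − 1324.40 = 0.
Positive root: v = −a·t_r + √((a·t_r)² + 2a·d) = −10.780 + √(116.208 + 1324.40) = 27.1753 m/s.
27.1753 m/s × 3.6 = 97.831 km/h.

Maximum speed ≈ 97.8 km/h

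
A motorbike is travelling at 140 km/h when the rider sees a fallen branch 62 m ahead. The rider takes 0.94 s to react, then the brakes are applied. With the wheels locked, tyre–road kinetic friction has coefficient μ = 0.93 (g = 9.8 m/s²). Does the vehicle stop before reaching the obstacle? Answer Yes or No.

140 km/h ÷ 3.6 = 38.8889 m/s.
a = μg = 0.93 × 9.8 = 9.114 m/s².
Reaction distance = 38.8889 × 0.94 = 36.556 m.
Braking distance = v²/(2a) = 1512.347 / 18.228 = 82.968 m.
Total stopping distance = 36.556 + 82.968 = 119.524 m, vs 62 m available — it cannot stop in time and overshoots by 119.524 − 62 = 57.524 m.

No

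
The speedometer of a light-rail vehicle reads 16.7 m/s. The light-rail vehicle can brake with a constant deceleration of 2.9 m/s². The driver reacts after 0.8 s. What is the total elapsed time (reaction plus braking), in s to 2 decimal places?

Total time ≈ 6.56 s

Braking time = v/a = 16.7000 / 2.900 = 5.759 s.
Total = 0.8 + 5.759 = 6.559 s.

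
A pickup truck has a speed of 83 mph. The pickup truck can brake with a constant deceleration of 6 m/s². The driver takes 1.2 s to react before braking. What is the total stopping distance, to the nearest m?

83 mph × 0.44704 = 37.1043 m/s.
Reaction distance = v·t_r = 37.1043 × 1.2 = 44.525 m.
Braking distance = v²/(2a) = 37.1043² / (2 × 6.000) = 1376.729 / 12.000 = 114.727 m.
Total = 44.525 + 114.727 = 159.252 m.

Total stopping distance ≈ 159 m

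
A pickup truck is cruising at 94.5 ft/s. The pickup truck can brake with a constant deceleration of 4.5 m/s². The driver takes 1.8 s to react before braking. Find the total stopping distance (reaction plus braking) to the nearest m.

Total stopping distance ≈ 144 m

94.5 ft/s × 0.3048 = 28.8036 m/s.
Reaction distance = v·t_r = 28.8036 × 1.8 = 51.846 m.
Braking distance = v²/(2a) = 28.8036² / (2 × 4.500) = 829.647 / 9.000 = 92.183 m.
Total = 51.846 + 92.183 = 144.029 m.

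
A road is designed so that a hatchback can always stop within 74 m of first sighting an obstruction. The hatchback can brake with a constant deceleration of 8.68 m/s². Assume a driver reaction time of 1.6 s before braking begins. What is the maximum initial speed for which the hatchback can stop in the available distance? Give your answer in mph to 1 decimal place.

Maximum speed ≈ 54.9 mph

Stopping distance: v·t_r + v²/(2a) = 74 with t_r = 1.6 s and a = 8.680 m/s².
So v² + 27.776 v − 1284.64 = 0.
Positive root: v = −a·t_r + √((a·t_r)² + 2a·d) = −13.888 + √(192.877 + 1284.64) = 24.5505 m/s.
24.5505 m/s ÷ 0.44704 = 54.918 mph.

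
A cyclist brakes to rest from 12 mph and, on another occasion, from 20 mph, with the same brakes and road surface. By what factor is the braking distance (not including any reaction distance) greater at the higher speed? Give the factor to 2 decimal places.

Factor ≈ 2.78

Braking distance d = v²/(2a), so with a fixed, d ∝ v².
Factor = (20/12)² = 1.6667² = 2.7779.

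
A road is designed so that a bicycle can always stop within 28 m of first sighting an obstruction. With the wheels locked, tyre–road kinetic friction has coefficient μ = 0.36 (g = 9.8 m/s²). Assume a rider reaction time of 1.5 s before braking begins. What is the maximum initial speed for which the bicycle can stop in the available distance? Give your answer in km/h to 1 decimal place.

Maximum speed ≈ 35.0 km/h

a = μg = 0.36 × 9.8 = 3.528 m/s².
Stopping distance: v·t_r + v²/(2a) = 28 with t_r = 1.5 s and a = 3.528 m/s².
So v² + 10.584 v − 197.57 = 0.
Positive root: v = −a·t_r + √((a·t_r)² + 2a·d) = −5.292 + √(28.005 + 197.57) = 9.7272 m/s.
9.7272 m/s × 3.6 = 35.018 km/h.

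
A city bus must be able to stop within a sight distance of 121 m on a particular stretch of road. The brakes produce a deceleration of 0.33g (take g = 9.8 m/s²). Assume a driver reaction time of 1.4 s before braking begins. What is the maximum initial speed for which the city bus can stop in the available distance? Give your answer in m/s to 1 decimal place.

Maximum speed ≈ 23.8 m/s

a = 0.33 × 9.8 = 3.234 m/s².
Stopping distance: v·t_r + v²/(2a) = 121 with t_r = 1.4 s and a = 3.234 m/s².
So v² + 9.055 v − 782.63 = 0.
Positive root: v = −a·t_r + √((a·t_r)² + 2a·d) = −4.528 + √(20.503 + 782.63) = 23.8116 m/s.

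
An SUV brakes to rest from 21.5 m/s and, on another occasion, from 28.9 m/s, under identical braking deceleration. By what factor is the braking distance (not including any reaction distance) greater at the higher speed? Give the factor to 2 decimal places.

Braking distance d = v²/(2a), so with a fixed, d ∝ v².
Factor = (28.9/21.5)² = 1.3442² = 1.8069.

Factor ≈ 1.81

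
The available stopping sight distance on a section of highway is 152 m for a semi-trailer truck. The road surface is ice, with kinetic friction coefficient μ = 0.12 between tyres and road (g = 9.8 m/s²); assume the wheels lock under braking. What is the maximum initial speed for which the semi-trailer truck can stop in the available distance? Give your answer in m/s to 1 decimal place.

a = μg = 0.12 × 9.8 = 1.176 m/s².
v²/(2a) = d ⇒ v = √(2 × 1.176 × 152) = √357.50 = 18.9077 m/s.

Maximum speed ≈ 18.9 m/s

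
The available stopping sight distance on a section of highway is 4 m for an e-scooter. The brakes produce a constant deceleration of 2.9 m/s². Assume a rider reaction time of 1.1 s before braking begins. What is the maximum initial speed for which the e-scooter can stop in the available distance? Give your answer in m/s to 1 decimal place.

Maximum speed ≈ 2.6 m/s

Stopping distance: v·t_r + v²/(2a) = 4 with t_r = 1.1 s and a = 2.900 m/s².
So v² + 6.380 v − 23.20 = 0.
Positive root: v = −a·t_r + √((a·t_r)² + 2a·d) = −3.190 + √(10.176 + 23.20) = 2.5872 m/s.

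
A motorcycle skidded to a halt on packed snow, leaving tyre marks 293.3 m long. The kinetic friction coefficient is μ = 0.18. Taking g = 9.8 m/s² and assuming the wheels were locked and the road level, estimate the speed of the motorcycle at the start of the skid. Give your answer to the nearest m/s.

Deceleration a = μg = 0.18 × 9.8 = 1.764 m/s².
v = √(2a·d) = √(2 × 1.764 × 293.3) = √1034.762 = 32.1677 m/s.

Initial speed ≈ 32 m/s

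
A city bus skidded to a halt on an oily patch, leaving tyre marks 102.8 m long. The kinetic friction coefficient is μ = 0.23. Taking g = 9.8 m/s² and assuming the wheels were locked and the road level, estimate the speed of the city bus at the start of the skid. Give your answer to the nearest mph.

Deceleration a = μg = 0.23 × 9.8 = 2.254 m/s².
v = √(2a·d) = √(2 × 2.254 × 102.8) = √463.422 = 21.5272 m/s.
= 21.5272 ÷ 0.44704 = 48.155 mph.

Initial speed ≈ 48 mph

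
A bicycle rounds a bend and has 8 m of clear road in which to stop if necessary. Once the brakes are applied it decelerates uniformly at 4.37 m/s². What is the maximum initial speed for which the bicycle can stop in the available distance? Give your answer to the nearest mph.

Maximum speed ≈ 19 mph

v²/(2a) = d ⇒ v = √(2 × 4.370 × 8) = √69.92 = 8.3618 m/s.
8.3618 m/s ÷ 0.44704 = 18.705 mph.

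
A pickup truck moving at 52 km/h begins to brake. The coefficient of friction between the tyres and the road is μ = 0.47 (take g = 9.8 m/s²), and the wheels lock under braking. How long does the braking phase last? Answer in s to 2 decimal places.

Braking time ≈ 3.14 s

52 km/h ÷ 3.6 = 14.4444 m/s.
a = μg = 0.47 × 9.8 = 4.606 m/s².
Braking time = v/a = 14.4444 / 4.606 = 3.136 s.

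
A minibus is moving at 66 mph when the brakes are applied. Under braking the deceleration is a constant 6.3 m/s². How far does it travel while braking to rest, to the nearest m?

66 mph × 0.44704 = 29.5046 m/s.
Braking distance = v²/(2a) = 29.5046² / (2 × 6.300) = 870.521 / 12.600 = 69.089 m.

Braking distance ≈ 69 m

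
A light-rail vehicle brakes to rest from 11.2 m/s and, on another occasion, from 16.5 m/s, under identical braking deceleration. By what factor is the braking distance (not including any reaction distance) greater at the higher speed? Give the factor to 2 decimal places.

Braking distance d = v²/(2a), so with a fixed, d ∝ v².
Factor = (16.5/11.2)² = 1.4732² = 2.1703.

Factor ≈ 2.17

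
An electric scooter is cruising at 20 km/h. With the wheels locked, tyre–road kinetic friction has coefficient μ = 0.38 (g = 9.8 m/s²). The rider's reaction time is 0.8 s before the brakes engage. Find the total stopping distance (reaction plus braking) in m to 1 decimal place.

20 km/h ÷ 3.6 = 5.5556 m/s.
a = μg = 0.38 × 9.8 = 3.724 m/s².
Reaction distance = v·t_r = 5.5556 × 0.8 = 4.444 m.
Braking distance = v²/(2a) = 5.5556² / (2 × 3.724) = 30.865 / 7.448 = 4.144 m.
Total = 4.444 + 4.144 = 8.588 m.

Total stopping distance ≈ 8.6 m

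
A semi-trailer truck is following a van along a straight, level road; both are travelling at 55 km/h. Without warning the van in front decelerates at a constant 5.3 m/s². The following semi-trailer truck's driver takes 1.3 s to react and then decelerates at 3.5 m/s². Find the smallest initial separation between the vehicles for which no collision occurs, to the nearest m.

Minimum gap ≈ 31 m

55 km/h ÷ 3.6 = 15.2778 m/s.
Leader travels v²/(2a_L) = 233.411 / 10.600 = 22.020 m before stopping.
Follower covers v·t_r = 15.2778 × 1.3 = 19.861 m while reacting, then v²/(2a_F) = 233.411 / 7.000 = 33.344 m while braking, for a total of 19.861 + 33.344 = 53.205 m.
Since a_F ≤ a_L and the follower starts braking later, the follower is never slower than the leader, so the closest approach is when both have stopped.
Minimum gap = 53.205 − 22.020 = 31.185 m.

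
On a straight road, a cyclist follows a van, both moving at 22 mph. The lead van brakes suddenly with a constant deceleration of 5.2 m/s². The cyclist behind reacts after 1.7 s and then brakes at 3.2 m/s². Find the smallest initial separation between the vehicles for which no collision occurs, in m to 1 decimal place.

Minimum gap ≈ 22.5 m

22 mph × 0.44704 = 9.8349 m/s.
Leader travels v²/(2a_L) = 96.725 / 10.400 = 9.300 m before stopping.
Follower covers v·t_r = 9.8349 × 1.7 = 16.719 m while reacting, then v²/(2a_F) = 96.725 / 6.400 = 15.113 m while braking, for a total of 16.719 + 15.113 = 31.832 m.
Since a_F ≤ a_L and the follower starts braking later, the follower is never slower than the leader, so the closest approach is when both have stopped.
Minimum gap = 31.832 − 9.300 = 22.532 m.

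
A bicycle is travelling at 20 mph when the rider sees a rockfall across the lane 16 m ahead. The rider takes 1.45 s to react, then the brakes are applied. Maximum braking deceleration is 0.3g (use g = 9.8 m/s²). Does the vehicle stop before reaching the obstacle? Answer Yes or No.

20 mph × 0.44704 = 8.9408 m/s.
a = 0.3 × 9.8 = 2.940 m/s².
Reaction distance = 8.9408 × 1.45 = 12.964 m.
Braking distance = v²/(2a) = 79.938 / 5.880 = 13.595 m.
Total stopping distance = 12.964 + 13.595 = 26.559 m, vs 16 m available — it cannot stop in time and overshoots by 26.559 − 16 = 10.559 m.

No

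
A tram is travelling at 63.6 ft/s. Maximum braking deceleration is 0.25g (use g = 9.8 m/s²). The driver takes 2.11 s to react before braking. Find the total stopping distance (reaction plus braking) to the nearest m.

63.6 ft/s × 0.3048 = 19.3853 m/s.
a = 0.25 × 9.8 = 2.450 m/s².
Reaction distance = v·t_r = 19.3853 × 2.11 = 40.903 m.
Braking distance = v²/(2a) = 19.3853² / (2 × 2.450) = 375.790 / 4.900 = 76.692 m.
Total = 40.903 + 76.692 = 117.595 m.

Total stopping distance ≈ 118 m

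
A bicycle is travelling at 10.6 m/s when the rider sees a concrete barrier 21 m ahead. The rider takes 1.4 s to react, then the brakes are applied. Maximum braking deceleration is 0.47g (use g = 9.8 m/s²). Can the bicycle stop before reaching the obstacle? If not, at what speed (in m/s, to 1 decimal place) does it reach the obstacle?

a = 0.47 × 9.8 = 4.606 m/s².
Reaction distance = 10.6000 × 1.4 = 14.840 m.
Braking distance needed to stop: v²/(2a) = 112.360 / 9.212 = 12.197 m, so total needed = 14.840 + 12.197 = 27.037 m > 21 m — it cannot stop.
Distance remaining when braking begins: 21 − 14.840 = 6.160 m.
v² = v₀² − 2a·d = 112.360 − 2 × 4.606 × 6.160 = 55.614 m²/s².
v = √55.614 = 7.457 m/s.

No — it strikes the obstacle at 7.5 m/s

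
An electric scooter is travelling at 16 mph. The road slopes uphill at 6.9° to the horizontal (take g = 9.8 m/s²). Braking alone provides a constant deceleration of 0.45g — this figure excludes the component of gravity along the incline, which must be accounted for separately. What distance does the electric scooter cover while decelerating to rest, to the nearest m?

16 mph × 0.44704 = 7.1526 m/s.
a = 0.45 × 9.8 = 4.410 m/s².
Gravity along the uphill slope adds to the braking deceleration: a_eff = 4.410 + 9.8·sin 6.9° = 4.410 + 1.177 = 5.587 m/s².
Braking distance = v²/(2a) = 7.1526² / (2 × 5.587) = 51.160 / 11.174 = 4.578 m.

Braking distance ≈ 5 m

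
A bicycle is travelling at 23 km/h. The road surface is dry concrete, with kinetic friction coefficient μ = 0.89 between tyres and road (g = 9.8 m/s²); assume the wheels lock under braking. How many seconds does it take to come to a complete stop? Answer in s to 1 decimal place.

23 km/h ÷ 3.6 = 6.3889 m/s.
a = μg = 0.89 × 9.8 = 8.722 m/s².
Braking time = v/a = 6.3889 / 8.722 = 0.733 s.

Braking time ≈ 0.7 s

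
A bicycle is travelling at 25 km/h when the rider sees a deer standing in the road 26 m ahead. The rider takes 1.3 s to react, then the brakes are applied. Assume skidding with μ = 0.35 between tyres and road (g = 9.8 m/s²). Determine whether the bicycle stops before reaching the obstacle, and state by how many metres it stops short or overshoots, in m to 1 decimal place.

Yes — it stops 9.9 m short of the obstacle

25 km/h ÷ 3.6 = 6.9444 m/s.
a = μg = 0.35 × 9.8 = 3.430 m/s².
Reaction distance = 6.9444 × 1.3 = 9.028 m.
Braking distance = v²/(2a) = 48.225 / 6.860 = 7.030 m.
Total stopping distance = 9.028 + 7.030 = 16.058 m, vs 26 m available — it stops with 26 − 16.058 = 9.942 m to spare.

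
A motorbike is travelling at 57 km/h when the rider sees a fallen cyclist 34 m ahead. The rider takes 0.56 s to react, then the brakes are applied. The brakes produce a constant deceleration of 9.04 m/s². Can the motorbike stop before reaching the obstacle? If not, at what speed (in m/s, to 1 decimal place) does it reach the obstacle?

Yes — it stops about 11.3 m short of the obstacle, so it never reaches it

57 km/h ÷ 3.6 = 15.8333 m/s.
Reaction distance = 15.8333 × 0.56 = 8.867 m.
Braking distance = v²/(2a) = 250.693 / 18.080 = 13.866 m.
Total stopping distance = 8.867 + 13.866 = 22.733 m, vs 34 m available — it stops with 34 − 22.733 = 11.267 m to spare.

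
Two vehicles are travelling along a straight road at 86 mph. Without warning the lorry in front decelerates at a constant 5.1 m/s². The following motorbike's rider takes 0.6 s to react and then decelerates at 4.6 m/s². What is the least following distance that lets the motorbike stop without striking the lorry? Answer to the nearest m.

86 mph × 0.44704 = 38.4454 m/s.
Leader travels v²/(2a_L) = 1478.049 / 10.200 = 144.907 m before stopping.
Follower covers v·t_r = 38.4454 × 0.6 = 23.067 m while reacting, then v²/(2a_F) = 1478.049 / 9.200 = 160.657 m while braking, for a total of 23.067 + 160.657 = 183.724 m.
Since a_F ≤ a_L and the follower starts braking later, the follower is never slower than the leader, so the closest approach is when both have stopped.
Minimum gap = 183.724 − 144.907 = 38.817 m.

Minimum gap ≈ 39 m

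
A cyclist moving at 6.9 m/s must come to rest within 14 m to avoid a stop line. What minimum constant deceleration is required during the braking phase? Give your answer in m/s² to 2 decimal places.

v² = 2a·d ⇒ a = v²/(2d) = 6.9000² / (2 × 14.000) = 47.610 / 28.000 = 1.7004 m/s².

Required deceleration ≈ 1.70 m/s²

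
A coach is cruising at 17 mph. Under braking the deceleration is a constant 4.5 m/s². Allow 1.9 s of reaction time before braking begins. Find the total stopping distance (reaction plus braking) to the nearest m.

Total stopping distance ≈ 21 m

17 mph × 0.44704 = 7.5997 m/s.
Reaction distance = v·t_r = 7.5997 × 1.9 = 14.439 m.
Braking distance = v²/(2a) = 7.5997² / (2 × 4.500) = 57.755 / 9.000 = 6.417 m.
Total = 14.439 + 6.417 = 20.856 m.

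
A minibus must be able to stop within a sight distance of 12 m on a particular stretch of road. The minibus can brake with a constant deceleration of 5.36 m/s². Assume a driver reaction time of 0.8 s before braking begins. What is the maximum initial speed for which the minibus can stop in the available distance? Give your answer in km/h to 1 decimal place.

Stopping distance: v·t_r + v²/(2a) = 12 with t_r = 0.8 s and a = 5.360 m/s².
So v² + 8.576 v − 128.64 = 0.
Positive root: v = −a·t_r + √((a·t_r)² + 2a·d) = −4.288 + √(18.387 + 128.64) = 7.8375 m/s.
7.8375 m/s × 3.6 = 28.215 km/h.

Maximum speed ≈ 28.2 km/h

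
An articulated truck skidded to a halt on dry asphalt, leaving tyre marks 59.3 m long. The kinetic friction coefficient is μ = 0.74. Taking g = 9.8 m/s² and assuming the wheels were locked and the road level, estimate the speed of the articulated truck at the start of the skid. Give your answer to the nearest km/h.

Initial speed ≈ 106 km/h

Deceleration a = μg = 0.74 × 9.8 = 7.252 m/s².
v = √(2a·d) = √(2 × 7.252 × 59.3) = √860.087 = 29.3272 m/s.
= 29.3272 × 3.6 = 105.578 km/h.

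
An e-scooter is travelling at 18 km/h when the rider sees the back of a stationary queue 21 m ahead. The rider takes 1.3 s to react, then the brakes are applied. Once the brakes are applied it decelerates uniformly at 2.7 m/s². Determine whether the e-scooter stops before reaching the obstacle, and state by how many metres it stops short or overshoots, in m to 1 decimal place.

18 km/h ÷ 3.6 = 5.0000 m/s.
Reaction distance = 5.0000 × 1.3 = 6.500 m.
Braking distance = v²/(2a) = 25.000 / 5.400 = 4.630 m.
Total stopping distance = 6.500 + 4.630 = 11.130 m, vs 21 m available — it stops with 21 − 11.130 = 9.870 m to spare.

Yes — it stops 9.9 m short of the obstacle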